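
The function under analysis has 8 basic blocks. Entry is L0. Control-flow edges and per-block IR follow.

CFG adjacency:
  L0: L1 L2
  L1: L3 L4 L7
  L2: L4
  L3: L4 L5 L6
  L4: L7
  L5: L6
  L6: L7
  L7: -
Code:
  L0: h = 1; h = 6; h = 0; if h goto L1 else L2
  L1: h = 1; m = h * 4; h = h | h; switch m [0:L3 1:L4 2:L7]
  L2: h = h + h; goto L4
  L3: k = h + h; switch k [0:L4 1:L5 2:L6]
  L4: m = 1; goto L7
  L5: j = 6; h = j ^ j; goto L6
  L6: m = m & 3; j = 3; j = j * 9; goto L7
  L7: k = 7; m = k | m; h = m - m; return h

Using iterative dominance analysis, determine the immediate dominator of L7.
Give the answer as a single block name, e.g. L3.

Answer: L0

Derivation:
idom tree: L1←L0 L2←L0 L3←L1 L4←L0 L5←L3 L6←L3 L7←L0
Dom∩ at merges:
  L4: preds {L1,L2,L3}: {L0,L1} ∩ {L0,L2} ∩ {L0,L1,L3} = {L0}; idom=L0
  L6: preds {L3,L5}: {L0,L1,L3} ∩ {L0,L1,L3,L5} = {L0,L1,L3}; idom=L3
  L7: preds {L1,L4,L6}: {L0,L1} ∩ {L0,L4} ∩ {L0,L1,L3,L6} = {L0}; idom=L0

idom(L7) = L0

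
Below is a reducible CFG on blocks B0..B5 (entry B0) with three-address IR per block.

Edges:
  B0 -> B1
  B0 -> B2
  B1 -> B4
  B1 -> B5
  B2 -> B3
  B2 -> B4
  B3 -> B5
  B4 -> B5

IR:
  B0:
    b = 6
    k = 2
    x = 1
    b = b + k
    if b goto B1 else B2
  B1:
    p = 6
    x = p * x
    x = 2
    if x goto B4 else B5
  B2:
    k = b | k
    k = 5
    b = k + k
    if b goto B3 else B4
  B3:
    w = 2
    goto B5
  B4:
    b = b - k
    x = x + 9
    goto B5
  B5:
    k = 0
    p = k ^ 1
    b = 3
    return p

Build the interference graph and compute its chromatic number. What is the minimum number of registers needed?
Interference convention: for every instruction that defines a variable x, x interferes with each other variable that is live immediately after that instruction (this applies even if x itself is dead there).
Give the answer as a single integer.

Per-block:
  B0 def {b,k,x} use ∅
  B1 def {p,x} use {x}
  B2 def {b,k} use {b,k}
  B3 def {w} use ∅
  B4 def {b,x} use {b,k,x}
  B5 def {b,k,p} use ∅

Live sets:
  B0 li=∅ lo={b,k,x}
  B1 li={b,k,x} lo={b,k,x}
  B2 li={b,k,x} lo={b,k,x}
  B3 li=∅ lo=∅
  B4 li={b,k,x} lo=∅
  B5 li=∅ lo=∅

Conflict graph:
  b — {k,p,x}
  k — {b,p,x}
  p — {b,k,x}
  w — ∅
  x — {b,k,p}

Chromatic number:
  clique {b,k,p,x} ⇒ need ≥ 4
  assign b→R0 k→R1 p→R2 w→R0 x→R3 — no edge inside a register ⇒ χ ≤ 4
  χ = 4

Answer: 4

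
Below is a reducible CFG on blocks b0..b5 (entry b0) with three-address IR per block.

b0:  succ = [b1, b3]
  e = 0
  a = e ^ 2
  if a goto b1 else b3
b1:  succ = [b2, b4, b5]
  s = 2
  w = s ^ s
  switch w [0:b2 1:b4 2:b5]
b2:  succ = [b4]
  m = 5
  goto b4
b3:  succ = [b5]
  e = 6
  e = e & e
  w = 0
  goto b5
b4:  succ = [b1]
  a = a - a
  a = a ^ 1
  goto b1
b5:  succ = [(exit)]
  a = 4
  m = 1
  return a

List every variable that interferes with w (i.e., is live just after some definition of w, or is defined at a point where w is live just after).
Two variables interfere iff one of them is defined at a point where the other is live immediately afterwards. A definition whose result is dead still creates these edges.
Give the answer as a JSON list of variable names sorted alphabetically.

Block summaries:
  b0: def={a,e} ue=∅
  b1: def={s,w} ue=∅
  b2: def={m} ue=∅
  b3: def={e,w} ue=∅
  b4: def={a} ue={a}
  b5: def={a,m} ue=∅

Liveness:
  live b0: ∅→{a}
  live b1: {a}→{a}
  live b2: {a}→{a}
  live b3: ∅→∅
  live b4: {a}→{a}
  live b5: ∅→∅

Interference:
  a: {m,s,w}
  e: ∅
  m: {a}
  s: {a}
  w: {a}

N(w) = ["a"]

Answer: ["a"]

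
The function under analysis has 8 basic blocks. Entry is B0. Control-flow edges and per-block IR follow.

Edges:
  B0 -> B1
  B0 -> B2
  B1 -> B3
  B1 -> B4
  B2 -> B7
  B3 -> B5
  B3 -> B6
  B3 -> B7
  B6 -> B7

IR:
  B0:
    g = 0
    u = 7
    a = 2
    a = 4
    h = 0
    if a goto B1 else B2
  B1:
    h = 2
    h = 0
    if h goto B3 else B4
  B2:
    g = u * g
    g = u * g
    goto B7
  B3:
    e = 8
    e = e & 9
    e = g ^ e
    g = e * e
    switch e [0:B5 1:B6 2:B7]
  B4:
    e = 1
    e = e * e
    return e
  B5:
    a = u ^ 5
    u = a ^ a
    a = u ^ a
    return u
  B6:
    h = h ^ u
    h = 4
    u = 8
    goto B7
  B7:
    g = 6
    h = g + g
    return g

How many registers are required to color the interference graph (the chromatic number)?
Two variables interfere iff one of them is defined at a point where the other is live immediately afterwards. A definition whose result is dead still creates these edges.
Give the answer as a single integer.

Answer: 4

Derivation:
Block summaries:
  B0: def={a,g,h,u} ue=∅
  B1: def={h} ue=∅
  B2: def={g} ue={g,u}
  B3: def={e,g} ue={g}
  B4: def={e} ue=∅
  B5: def={a,u} ue={u}
  B6: def={h,u} ue={h,u}
  B7: def={g,h} ue=∅

Backward fixpoint:
  B0 li=∅ lo={g,u}
  B1 li={g,u} lo={g,h,u}
  B2 li={g,u} lo=∅
  B3 li={g,h,u} lo={h,u}
  B4 li=∅ lo=∅
  B5 li={u} lo=∅
  B6 li={h,u} lo=∅
  B7 li=∅ lo=∅

Conflict graph:
  a↔{g,h,u}
  e↔{g,h,u}
  g↔{a,e,h,u}
  h↔{a,e,g,u}
  u↔{a,e,g,h}

Chromatic number:
  lower bound: {a,g,h,u} mutually conflict ⇒ χ ≥ 4
  4-colouring: c0={g}  c1={h}  c2={u}  c3={a,e}
  χ = 4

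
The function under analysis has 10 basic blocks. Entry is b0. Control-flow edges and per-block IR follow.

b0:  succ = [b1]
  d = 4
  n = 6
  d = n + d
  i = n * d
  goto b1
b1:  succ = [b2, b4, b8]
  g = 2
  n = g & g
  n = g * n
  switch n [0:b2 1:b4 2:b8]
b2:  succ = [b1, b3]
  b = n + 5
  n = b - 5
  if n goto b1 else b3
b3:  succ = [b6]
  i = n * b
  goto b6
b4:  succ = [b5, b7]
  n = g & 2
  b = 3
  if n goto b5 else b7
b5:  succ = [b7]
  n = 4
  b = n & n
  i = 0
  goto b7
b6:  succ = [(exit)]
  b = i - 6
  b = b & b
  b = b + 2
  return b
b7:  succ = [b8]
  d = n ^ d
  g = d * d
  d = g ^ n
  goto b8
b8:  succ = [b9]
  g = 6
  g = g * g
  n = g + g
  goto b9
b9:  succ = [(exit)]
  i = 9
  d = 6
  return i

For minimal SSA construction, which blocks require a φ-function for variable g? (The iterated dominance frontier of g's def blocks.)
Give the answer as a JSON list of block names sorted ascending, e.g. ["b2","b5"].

Answer: ["b1", "b8"]

Working:
idom tree: b1←b0 b2←b1 b3←b2 b4←b1 b5←b4 b6←b3 b7←b4 b8←b1 b9←b8
Dom∩ at merges:
  b1: preds {b0,b2}: {b0} ∩ {b0,b1,b2} = {b0}; idom=b0
  b7: preds {b4,b5}: {b0,b1,b4} ∩ {b0,b1,b4,b5} = {b0,b1,b4}; idom=b4
  b8: preds {b1,b7}: {b0,b1} ∩ {b0,b1,b4,b7} = {b0,b1}; idom=b1

Frontier:
  join b1 pred b0: · stop@b0
  join b1 pred b2: b2→b1 stop@b0
  join b7 pred b4: · stop@b4
  join b7 pred b5: b5 stop@b4
  join b8 pred b1: · stop@b1
  join b8 pred b7: b7→b4 stop@b1
  b0: DF=∅
  b1: DF={b1}
  b2: DF={b1}
  b3: DF=∅
  b4: DF={b8}
  b5: DF={b7}
  b6: DF=∅
  b7: DF={b8}
  b8: DF=∅
  b9: DF=∅

φ for g: defs {b1,b7,b8}
  DF⁺ = {b1,b8}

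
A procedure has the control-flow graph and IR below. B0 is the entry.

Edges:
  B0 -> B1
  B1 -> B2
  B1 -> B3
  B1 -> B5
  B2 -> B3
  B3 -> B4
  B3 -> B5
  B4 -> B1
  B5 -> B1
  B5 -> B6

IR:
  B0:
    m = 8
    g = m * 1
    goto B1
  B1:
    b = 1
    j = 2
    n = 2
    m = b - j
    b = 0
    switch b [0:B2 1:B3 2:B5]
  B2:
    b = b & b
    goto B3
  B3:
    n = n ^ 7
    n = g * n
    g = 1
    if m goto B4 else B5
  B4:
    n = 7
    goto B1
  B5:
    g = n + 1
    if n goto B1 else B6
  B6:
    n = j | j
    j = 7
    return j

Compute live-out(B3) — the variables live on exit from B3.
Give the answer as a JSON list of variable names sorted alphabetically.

Answer: ["g", "j", "n"]

Derivation:
def/use:
  B0 def {g,m} use ∅
  B1 def {b,j,m,n} use ∅
  B2 def {b} use {b}
  B3 def {g,n} use {g,m,n}
  B4 def {n} use ∅
  B5 def {g} use {n}
  B6 def {j,n} use {j}

Live sets:
  B0 li=∅ lo={g}
  B1 li={g} lo={b,g,j,m,n}
  B2 li={b,g,j,m,n} lo={g,j,m,n}
  B3 li={g,j,m,n} lo={g,j,n}
  B4 li={g} lo={g}
  B5 li={j,n} lo={g,j}
  B6 li={j} lo=∅

live-out(B3) = ["g", "j", "n"]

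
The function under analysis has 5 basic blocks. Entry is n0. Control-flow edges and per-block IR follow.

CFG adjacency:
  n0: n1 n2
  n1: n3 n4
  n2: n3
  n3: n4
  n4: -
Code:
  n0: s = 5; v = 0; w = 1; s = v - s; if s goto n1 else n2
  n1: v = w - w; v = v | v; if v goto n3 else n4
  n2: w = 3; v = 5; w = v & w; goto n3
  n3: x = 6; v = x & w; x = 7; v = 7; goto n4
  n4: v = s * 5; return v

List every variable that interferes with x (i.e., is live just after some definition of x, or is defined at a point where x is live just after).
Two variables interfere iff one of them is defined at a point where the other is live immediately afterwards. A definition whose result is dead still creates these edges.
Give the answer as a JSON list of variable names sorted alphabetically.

Per-block:
  n0 def {s,v,w} use ∅
  n1 def {v} use {w}
  n2 def {v,w} use ∅
  n3 def {v,x} use {w}
  n4 def {v} use {s}

Backward fixpoint:
  n0 li=∅ lo={s,w}
  n1 li={s,w} lo={s,w}
  n2 li={s} lo={s,w}
  n3 li={s,w} lo={s}
  n4 li={s} lo=∅

Interfere edges:
  s: {v,w,x}
  v: {s,w}
  w: {s,v,x}
  x: {s,w}

N(x) = ["s", "w"]

Answer: ["s", "w"]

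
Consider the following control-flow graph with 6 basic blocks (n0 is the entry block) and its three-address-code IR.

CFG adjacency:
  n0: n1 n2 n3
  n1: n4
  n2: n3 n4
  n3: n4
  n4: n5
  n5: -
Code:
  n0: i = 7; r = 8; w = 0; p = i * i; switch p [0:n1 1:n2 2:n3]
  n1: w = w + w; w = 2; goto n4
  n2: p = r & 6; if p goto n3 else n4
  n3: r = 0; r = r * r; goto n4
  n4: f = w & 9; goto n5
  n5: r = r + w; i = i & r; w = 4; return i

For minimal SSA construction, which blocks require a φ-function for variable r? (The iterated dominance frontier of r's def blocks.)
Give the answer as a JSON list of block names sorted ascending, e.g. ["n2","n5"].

idom tree: n1←n0 n2←n0 n3←n0 n4←n0 n5←n4
Dom at joins:
  n3: preds {n0,n2}: {n0} ∩ {n0,n2} = {n0}; idom=n0
  n4: preds {n1,n2,n3}: {n0,n1} ∩ {n0,n2} ∩ {n0,n3} = {n0}; idom=n0

DF derivation:
  join n3 pred n0: · stop@n0
  join n3 pred n2: n2 stop@n0
  join n4 pred n1: n1 stop@n0
  join n4 pred n2: n2 stop@n0
  join n4 pred n3: n3 stop@n0
  n0 → ∅
  n1 → {n4}
  n2 → {n3,n4}
  n3 → {n4}
  n4 → ∅
  n5 → ∅

φ for r: defs {n0,n3,n5}
  DF⁺ = {n4}

Answer: ["n4"]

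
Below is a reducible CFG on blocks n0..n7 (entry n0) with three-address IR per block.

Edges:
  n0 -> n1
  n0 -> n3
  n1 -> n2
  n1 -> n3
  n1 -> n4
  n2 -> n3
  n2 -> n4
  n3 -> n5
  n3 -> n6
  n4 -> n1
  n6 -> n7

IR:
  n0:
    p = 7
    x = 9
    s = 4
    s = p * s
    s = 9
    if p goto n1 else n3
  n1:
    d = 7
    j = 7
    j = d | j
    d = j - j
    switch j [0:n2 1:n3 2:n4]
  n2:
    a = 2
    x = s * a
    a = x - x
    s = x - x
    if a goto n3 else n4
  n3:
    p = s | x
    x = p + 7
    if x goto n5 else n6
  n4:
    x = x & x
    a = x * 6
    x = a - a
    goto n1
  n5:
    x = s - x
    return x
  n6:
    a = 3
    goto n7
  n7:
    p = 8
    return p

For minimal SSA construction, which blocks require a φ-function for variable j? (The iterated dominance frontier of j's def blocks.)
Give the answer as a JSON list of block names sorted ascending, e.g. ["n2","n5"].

Answer: ["n1", "n3"]

Working:
idom tree: n1←n0 n2←n1 n3←n0 n4←n1 n5←n3 n6←n3 n7←n6
Dom∩ at merges:
  n1: preds {n0,n4}: {n0} ∩ {n0,n1,n4} = {n0}; idom=n0
  n3: preds {n0,n1,n2}: {n0} ∩ {n0,n1} ∩ {n0,n1,n2} = {n0}; idom=n0
  n4: preds {n1,n2}: {n0,n1} ∩ {n0,n1,n2} = {n0,n1}; idom=n1

DF derivation:
  n1←n0: walk · to n0
  n1←n4: walk n4→n1 to n0
  n3←n0: walk · to n0
  n3←n1: walk n1 to n0
  n3←n2: walk n2→n1 to n0
  n4←n1: walk · to n1
  n4←n2: walk n2 to n1
  DF(n0)=∅
  DF(n1)={n1,n3}
  DF(n2)={n3,n4}
  DF(n3)=∅
  DF(n4)={n1}
  DF(n5)=∅
  DF(n6)=∅
  DF(n7)=∅

φ for j: defs {n1}
  DF⁺ = {n1,n3}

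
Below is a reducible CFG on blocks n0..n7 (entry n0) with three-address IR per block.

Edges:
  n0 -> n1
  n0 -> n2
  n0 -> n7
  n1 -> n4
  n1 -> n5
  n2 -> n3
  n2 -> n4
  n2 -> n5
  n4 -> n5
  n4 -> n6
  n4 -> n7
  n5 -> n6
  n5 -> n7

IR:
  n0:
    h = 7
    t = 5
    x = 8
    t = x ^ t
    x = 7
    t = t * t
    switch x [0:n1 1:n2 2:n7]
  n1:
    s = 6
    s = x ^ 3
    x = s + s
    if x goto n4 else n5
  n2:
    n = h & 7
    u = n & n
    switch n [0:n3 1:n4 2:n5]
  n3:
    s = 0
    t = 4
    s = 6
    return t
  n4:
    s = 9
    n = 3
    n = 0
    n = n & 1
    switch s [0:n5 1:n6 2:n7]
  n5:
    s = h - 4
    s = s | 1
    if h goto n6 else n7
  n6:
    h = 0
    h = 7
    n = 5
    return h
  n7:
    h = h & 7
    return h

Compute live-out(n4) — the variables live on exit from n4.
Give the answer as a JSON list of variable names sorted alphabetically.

Answer: ["h"]

Derivation:
Block summaries:
  n0: def={h,t,x} ue=∅
  n1: def={s,x} ue={x}
  n2: def={n,u} ue={h}
  n3: def={s,t} ue=∅
  n4: def={n,s} ue=∅
  n5: def={s} ue={h}
  n6: def={h,n} ue=∅
  n7: def={h} ue={h}

Liveness:
  n0 li=∅ lo={h,x}
  n1 li={h,x} lo={h}
  n2 li={h} lo={h}
  n3 li=∅ lo=∅
  n4 li={h} lo={h}
  n5 li={h} lo={h}
  n6 li=∅ lo=∅
  n7 li={h} lo=∅

live-out(n4) = ["h"]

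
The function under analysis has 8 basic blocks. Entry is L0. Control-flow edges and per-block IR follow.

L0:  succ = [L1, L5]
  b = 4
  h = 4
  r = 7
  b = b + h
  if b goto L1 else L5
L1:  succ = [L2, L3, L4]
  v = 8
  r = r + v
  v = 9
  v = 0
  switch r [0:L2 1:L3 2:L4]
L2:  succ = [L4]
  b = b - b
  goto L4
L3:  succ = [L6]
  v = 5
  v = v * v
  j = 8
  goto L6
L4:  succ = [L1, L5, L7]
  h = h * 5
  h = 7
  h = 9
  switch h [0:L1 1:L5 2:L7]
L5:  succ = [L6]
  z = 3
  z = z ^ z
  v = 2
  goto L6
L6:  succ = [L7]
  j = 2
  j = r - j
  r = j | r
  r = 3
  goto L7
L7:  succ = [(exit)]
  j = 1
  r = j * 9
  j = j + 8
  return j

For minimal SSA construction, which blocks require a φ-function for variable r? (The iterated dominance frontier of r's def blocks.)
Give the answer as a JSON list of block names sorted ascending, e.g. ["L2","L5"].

Answer: ["L1", "L5", "L6", "L7"]

Analysis:
idom tree: L1←L0 L2←L1 L3←L1 L4←L1 L5←L0 L6←L0 L7←L0
Join-block Dom:
  L1: preds {L0,L4}: {L0} ∩ {L0,L1,L4} = {L0}; idom=L0
  L4: preds {L1,L2}: {L0,L1} ∩ {L0,L1,L2} = {L0,L1}; idom=L1
  L5: preds {L0,L4}: {L0} ∩ {L0,L1,L4} = {L0}; idom=L0
  L6: preds {L3,L5}: {L0,L1,L3} ∩ {L0,L5} = {L0}; idom=L0
  L7: preds {L4,L6}: {L0,L1,L4} ∩ {L0,L6} = {L0}; idom=L0

DF walk-up:
  L1←L0: walk · to L0
  L1←L4: walk L4→L1 to L0
  L4←L1: walk · to L1
  L4←L2: walk L2 to L1
  L5←L0: walk · to L0
  L5←L4: walk L4→L1 to L0
  L6←L3: walk L3→L1 to L0
  L6←L5: walk L5 to L0
  L7←L4: walk L4→L1 to L0
  L7←L6: walk L6 to L0
  L0: DF=∅
  L1: DF={L1,L5,L6,L7}
  L2: DF={L4}
  L3: DF={L6}
  L4: DF={L1,L5,L7}
  L5: DF={L6}
  L6: DF={L7}
  L7: DF=∅

φ for r: defs {L0,L1,L6,L7}
  DF⁺ = {L1,L5,L6,L7}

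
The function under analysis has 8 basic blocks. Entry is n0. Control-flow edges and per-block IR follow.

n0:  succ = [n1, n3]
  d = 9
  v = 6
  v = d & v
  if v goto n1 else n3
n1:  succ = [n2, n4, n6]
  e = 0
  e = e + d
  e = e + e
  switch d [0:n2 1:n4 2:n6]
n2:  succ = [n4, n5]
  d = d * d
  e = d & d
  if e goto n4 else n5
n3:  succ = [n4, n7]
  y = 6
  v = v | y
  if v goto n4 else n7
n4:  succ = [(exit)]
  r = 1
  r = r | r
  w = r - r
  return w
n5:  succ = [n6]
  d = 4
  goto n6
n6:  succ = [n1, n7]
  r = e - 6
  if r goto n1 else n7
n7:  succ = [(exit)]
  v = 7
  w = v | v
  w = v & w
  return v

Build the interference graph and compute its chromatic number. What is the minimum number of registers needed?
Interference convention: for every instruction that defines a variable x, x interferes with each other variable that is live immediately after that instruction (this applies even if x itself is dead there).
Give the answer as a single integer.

Per-block:
  n0 def {d,v} use ∅
  n1 def {e} use {d}
  n2 def {d,e} use {d}
  n3 def {v,y} use {v}
  n4 def {r,w} use ∅
  n5 def {d} use ∅
  n6 def {r} use {e}
  n7 def {v,w} use ∅

Backward fixpoint:
  n0: in=∅ out={d,v}
  n1: in={d} out={d,e}
  n2: in={d} out={e}
  n3: in={v} out=∅
  n4: in=∅ out=∅
  n5: in={e} out={d,e}
  n6: in={d,e} out={d}
  n7: in=∅ out=∅

Interference:
  d: {e,r,v}
  e: {d}
  r: {d}
  v: {d,w,y}
  w: {v}
  y: {v}

Colouring:
  {d,e} pairwise interfere (2-clique) ⇒ χ ≥ 2
  2-colouring: r0={d,w,y}  r1={e,r,v}
  χ = 2

Answer: 2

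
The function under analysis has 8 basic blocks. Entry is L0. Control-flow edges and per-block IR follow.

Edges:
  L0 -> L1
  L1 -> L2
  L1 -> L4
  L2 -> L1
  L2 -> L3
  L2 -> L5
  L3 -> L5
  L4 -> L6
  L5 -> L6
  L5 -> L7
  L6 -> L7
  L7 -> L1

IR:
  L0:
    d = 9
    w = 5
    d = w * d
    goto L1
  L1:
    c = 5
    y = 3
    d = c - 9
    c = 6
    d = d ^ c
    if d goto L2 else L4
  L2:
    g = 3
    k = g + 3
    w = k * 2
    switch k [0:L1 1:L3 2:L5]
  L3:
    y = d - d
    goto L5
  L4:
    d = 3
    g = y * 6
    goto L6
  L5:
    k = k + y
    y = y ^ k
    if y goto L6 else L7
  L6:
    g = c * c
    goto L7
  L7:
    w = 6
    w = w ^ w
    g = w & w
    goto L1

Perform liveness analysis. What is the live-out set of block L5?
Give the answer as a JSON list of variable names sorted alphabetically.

def/use:
  L0: {d,w} / ∅
  L1: {c,d,y} / ∅
  L2: {g,k,w} / ∅
  L3: {y} / {d}
  L4: {d,g} / {y}
  L5: {k,y} / {k,y}
  L6: {g} / {c}
  L7: {g,w} / ∅

Backward fixpoint:
  live L0: ∅→∅
  live L1: ∅→{c,d,y}
  live L2: {c,d,y}→{c,d,k,y}
  live L3: {c,d,k}→{c,k,y}
  live L4: {c,y}→{c}
  live L5: {c,k,y}→{c}
  live L6: {c}→∅
  live L7: ∅→∅

live-out(L5) = ["c"]

Answer: ["c"]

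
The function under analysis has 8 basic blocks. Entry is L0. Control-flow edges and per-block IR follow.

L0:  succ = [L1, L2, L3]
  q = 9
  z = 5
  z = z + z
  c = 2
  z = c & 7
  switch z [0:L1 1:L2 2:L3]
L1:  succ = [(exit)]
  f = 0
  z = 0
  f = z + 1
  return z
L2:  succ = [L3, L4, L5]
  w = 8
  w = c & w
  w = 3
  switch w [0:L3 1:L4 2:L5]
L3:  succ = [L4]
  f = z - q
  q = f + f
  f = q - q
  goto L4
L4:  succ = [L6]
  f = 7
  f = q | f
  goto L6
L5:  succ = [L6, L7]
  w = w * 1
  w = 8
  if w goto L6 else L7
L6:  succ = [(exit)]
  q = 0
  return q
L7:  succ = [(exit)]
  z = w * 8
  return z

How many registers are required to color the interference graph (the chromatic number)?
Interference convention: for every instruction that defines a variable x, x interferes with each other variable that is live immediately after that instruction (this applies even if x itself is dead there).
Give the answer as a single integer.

Answer: 4

Derivation:
Per-block:
  L0: {c,q,z} / ∅
  L1: {f,z} / ∅
  L2: {w} / {c}
  L3: {f,q} / {q,z}
  L4: {f} / {q}
  L5: {w} / {w}
  L6: {q} / ∅
  L7: {z} / {w}

Live sets:
  L0: in=∅ out={c,q,z}
  L1: in=∅ out=∅
  L2: in={c,q,z} out={q,w,z}
  L3: in={q,z} out={q}
  L4: in={q} out=∅
  L5: in={w} out={w}
  L6: in=∅ out=∅
  L7: in={w} out=∅

Interfere edges:
  c↔{q,w,z}
  f↔{q,z}
  q↔{c,f,w,z}
  w↔{c,q,z}
  z↔{c,f,q,w}

Colouring:
  clique {c,q,w,z} ⇒ need ≥ 4
  4-colouring: R0={q}  R1={z}  R2={c,f}  R3={w}
  χ = 4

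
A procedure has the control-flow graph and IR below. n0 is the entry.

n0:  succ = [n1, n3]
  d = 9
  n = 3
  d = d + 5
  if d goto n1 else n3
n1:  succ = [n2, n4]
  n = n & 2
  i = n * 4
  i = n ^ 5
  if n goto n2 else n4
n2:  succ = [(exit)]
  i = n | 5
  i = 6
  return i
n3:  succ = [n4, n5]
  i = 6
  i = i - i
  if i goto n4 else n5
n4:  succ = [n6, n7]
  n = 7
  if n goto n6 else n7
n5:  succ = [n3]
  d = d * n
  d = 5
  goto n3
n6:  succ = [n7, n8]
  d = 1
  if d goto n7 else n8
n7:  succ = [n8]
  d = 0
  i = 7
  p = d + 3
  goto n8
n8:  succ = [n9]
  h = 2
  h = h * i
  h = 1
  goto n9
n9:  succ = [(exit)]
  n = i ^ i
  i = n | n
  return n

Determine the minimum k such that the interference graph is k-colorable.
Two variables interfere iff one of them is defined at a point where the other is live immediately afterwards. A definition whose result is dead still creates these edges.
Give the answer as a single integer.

Answer: 3

Working:
Block summaries:
  n0: {d,n} / ∅
  n1: {i,n} / {n}
  n2: {i} / {n}
  n3: {i} / ∅
  n4: {n} / ∅
  n5: {d} / {d,n}
  n6: {d} / ∅
  n7: {d,i,p} / ∅
  n8: {h} / {i}
  n9: {i,n} / {i}

Live sets:
  n0 li=∅ lo={d,n}
  n1 li={n} lo={i,n}
  n2 li={n} lo=∅
  n3 li={d,n} lo={d,i,n}
  n4 li={i} lo={i}
  n5 li={d,n} lo={d,n}
  n6 li={i} lo={i}
  n7 li=∅ lo={i}
  n8 li={i} lo={i}
  n9 li={i} lo=∅

Interfere edges:
  d↔{i,n}
  h↔{i}
  i↔{d,h,n,p}
  n↔{d,i}
  p↔{i}

Colouring:
  {d,i,n} pairwise interfere (3-clique) ⇒ χ ≥ 3
  assign d→c1 h→c1 i→c0 n→c2 p→c1 — no edge inside a register ⇒ χ ≤ 3
  χ = 3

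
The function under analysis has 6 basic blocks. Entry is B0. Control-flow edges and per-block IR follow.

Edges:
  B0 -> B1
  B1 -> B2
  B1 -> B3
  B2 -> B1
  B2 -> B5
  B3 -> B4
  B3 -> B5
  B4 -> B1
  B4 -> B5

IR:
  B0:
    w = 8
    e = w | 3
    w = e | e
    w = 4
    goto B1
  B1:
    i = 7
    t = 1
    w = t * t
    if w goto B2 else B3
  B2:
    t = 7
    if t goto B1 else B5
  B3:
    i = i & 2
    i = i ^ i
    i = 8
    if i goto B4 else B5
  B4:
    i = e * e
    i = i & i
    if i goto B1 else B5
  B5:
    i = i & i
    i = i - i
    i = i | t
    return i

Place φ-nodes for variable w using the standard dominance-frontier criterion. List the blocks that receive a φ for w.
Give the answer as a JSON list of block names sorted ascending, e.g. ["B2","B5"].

idom tree: B1←B0 B2←B1 B3←B1 B4←B3 B5←B1
Dom∩ at merges:
  B1: preds {B0,B2,B4}: {B0} ∩ {B0,B1,B2} ∩ {B0,B1,B3,B4} = {B0}; idom=B0
  B5: preds {B2,B3,B4}: {B0,B1,B2} ∩ {B0,B1,B3} ∩ {B0,B1,B3,B4} = {B0,B1}; idom=B1

DF walk-up:
  B1←B0: walk · to B0
  B1←B2: walk B2→B1 to B0
  B1←B4: walk B4→B3→B1 to B0
  B5←B2: walk B2 to B1
  B5←B3: walk B3 to B1
  B5←B4: walk B4→B3 to B1
  B0 → ∅
  B1 → {B1}
  B2 → {B1,B5}
  B3 → {B1,B5}
  B4 → {B1,B5}
  B5 → ∅

φ for w: defs {B0,B1}
  DF⁺ = {B1}

Answer: ["B1"]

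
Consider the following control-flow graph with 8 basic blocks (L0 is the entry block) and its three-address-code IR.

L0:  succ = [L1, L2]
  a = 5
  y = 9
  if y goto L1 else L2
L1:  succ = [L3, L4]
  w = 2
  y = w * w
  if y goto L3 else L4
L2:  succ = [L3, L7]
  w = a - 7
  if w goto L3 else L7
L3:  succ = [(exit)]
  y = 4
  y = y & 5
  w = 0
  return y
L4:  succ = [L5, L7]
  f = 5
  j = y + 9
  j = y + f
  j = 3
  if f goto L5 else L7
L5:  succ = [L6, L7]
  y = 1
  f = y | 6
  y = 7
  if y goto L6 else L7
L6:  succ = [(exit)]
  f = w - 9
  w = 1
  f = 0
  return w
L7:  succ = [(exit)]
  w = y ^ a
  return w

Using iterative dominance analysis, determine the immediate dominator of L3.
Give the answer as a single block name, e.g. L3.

Answer: L0

Derivation:
idom tree: L1←L0 L2←L0 L3←L0 L4←L1 L5←L4 L6←L5 L7←L0
Join-block Dom:
  L3: preds {L1,L2}: {L0,L1} ∩ {L0,L2} = {L0}; idom=L0
  L7: preds {L2,L4,L5}: {L0,L2} ∩ {L0,L1,L4} ∩ {L0,L1,L4,L5} = {L0}; idom=L0

idom(L3) = L0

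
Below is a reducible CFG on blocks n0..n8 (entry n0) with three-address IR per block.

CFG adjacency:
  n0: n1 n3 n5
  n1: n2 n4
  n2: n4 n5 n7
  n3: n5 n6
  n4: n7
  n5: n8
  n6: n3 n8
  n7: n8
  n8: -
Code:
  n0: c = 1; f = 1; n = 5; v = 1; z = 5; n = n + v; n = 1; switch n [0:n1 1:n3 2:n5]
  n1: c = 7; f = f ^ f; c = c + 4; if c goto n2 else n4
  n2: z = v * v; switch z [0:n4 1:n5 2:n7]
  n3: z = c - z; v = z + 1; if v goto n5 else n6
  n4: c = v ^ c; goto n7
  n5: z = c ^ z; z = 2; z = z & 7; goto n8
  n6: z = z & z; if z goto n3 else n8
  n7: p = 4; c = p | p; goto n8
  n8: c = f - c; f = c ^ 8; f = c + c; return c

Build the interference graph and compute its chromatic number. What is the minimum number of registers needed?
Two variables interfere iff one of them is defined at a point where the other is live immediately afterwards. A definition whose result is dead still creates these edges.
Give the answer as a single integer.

Answer: 5

Working:
Block summaries:
  n0: {c,f,n,v,z} / ∅
  n1: {c,f} / {f}
  n2: {z} / {v}
  n3: {v,z} / {c,z}
  n4: {c} / {c,v}
  n5: {z} / {c,z}
  n6: {z} / {z}
  n7: {c,p} / ∅
  n8: {c,f} / {c,f}

Live sets:
  live n0: ∅→{c,f,v,z}
  live n1: {f,v}→{c,f,v}
  live n2: {c,f,v}→{c,f,v,z}
  live n3: {c,f,z}→{c,f,z}
  live n4: {c,f,v}→{f}
  live n5: {c,f,z}→{c,f}
  live n6: {c,f,z}→{c,f,z}
  live n7: {f}→{c,f}
  live n8: {c,f}→∅

Interfere edges:
  c: {f,n,v,z}
  f: {c,n,p,v,z}
  n: {c,f,v,z}
  p: {f}
  v: {c,f,n,z}
  z: {c,f,n,v}

Chromatic number:
  clique {c,f,n,v,z} ⇒ need ≥ 5
  5-colouring: c0={f}  c1={c,p}  c2={n}  c3={v}  c4={z}
  χ = 5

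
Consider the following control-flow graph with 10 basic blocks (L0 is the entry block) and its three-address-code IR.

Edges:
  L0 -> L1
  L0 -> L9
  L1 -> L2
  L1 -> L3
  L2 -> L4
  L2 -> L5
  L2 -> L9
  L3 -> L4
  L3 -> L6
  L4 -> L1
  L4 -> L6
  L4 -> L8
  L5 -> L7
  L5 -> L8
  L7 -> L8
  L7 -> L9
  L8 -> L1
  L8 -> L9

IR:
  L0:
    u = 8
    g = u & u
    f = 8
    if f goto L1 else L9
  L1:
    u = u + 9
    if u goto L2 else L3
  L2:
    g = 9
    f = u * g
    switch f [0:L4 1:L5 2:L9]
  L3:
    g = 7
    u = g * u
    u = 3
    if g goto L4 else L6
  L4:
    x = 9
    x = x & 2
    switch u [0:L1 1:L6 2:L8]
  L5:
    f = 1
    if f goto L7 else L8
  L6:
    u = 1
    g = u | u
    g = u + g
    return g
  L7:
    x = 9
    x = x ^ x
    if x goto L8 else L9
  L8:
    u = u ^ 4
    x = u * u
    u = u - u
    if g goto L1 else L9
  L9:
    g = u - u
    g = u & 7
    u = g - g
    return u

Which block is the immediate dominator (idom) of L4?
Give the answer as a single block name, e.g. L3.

idom tree: L1←L0 L2←L1 L3←L1 L4←L1 L5←L2 L6←L1 L7←L5 L8←L1 L9←L0
Join-block Dom:
  L1: preds {L0,L4,L8}: {L0} ∩ {L0,L1,L4} ∩ {L0,L1,L8} = {L0}; idom=L0
  L4: preds {L2,L3}: {L0,L1,L2} ∩ {L0,L1,L3} = {L0,L1}; idom=L1
  L6: preds {L3,L4}: {L0,L1,L3} ∩ {L0,L1,L4} = {L0,L1}; idom=L1
  L8: preds {L4,L5,L7}: {L0,L1,L4} ∩ {L0,L1,L2,L5} ∩ {L0,L1,L2,L5,L7} = {L0,L1}; idom=L1
  L9: preds {L0,L2,L7,L8}: {L0} ∩ {L0,L1,L2} ∩ {L0,L1,L2,L5,L7} ∩ {L0,L1,L8} = {L0}; idom=L0

idom(L4) = L1

Answer: L1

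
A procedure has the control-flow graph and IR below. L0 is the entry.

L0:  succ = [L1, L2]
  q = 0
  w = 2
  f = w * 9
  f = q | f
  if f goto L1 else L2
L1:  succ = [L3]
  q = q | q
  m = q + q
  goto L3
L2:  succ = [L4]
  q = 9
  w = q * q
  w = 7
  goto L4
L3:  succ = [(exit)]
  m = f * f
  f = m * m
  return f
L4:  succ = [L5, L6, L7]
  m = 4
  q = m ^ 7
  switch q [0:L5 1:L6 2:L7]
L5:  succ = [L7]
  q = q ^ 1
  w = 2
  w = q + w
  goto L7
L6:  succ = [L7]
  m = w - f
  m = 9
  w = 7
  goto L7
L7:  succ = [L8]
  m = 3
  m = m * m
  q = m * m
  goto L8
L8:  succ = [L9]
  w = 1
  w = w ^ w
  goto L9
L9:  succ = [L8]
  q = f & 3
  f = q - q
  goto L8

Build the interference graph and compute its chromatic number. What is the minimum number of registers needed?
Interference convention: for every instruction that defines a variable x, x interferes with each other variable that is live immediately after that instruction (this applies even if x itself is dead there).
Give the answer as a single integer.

Answer: 3

Analysis:
Block summaries:
  L0: {f,q,w} / ∅
  L1: {m,q} / {q}
  L2: {q,w} / ∅
  L3: {f,m} / {f}
  L4: {m,q} / ∅
  L5: {q,w} / {q}
  L6: {m,w} / {f,w}
  L7: {m,q} / ∅
  L8: {w} / ∅
  L9: {f,q} / {f}

Liveness:
  L0: in=∅ out={f,q}
  L1: in={f,q} out={f}
  L2: in={f} out={f,w}
  L3: in={f} out=∅
  L4: in={f,w} out={f,q,w}
  L5: in={f,q} out={f}
  L6: in={f,w} out={f}
  L7: in={f} out={f}
  L8: in={f} out={f}
  L9: in={f} out={f}

Interference:
  f — {m,q,w}
  m — {f,w}
  q — {f,w}
  w — {f,m,q}

Colouring:
  lower bound: {f,m,w} mutually conflict ⇒ χ ≥ 3
  3-colouring: r0={f}  r1={w}  r2={m,q}
  χ = 3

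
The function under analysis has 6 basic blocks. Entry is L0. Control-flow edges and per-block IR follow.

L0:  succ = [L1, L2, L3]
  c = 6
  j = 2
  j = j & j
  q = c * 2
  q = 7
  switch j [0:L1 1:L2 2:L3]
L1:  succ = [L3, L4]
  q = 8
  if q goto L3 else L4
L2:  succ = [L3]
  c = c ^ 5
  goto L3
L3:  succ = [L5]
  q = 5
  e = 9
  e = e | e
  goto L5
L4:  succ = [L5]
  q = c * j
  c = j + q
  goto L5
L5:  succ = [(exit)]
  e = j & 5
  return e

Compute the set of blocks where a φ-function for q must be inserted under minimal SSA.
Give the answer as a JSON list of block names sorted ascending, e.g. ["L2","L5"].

Answer: ["L3", "L5"]

Analysis:
idom tree: L1←L0 L2←L0 L3←L0 L4←L1 L5←L0
Dom at joins:
  L3: preds {L0,L1,L2}: {L0} ∩ {L0,L1} ∩ {L0,L2} = {L0}; idom=L0
  L5: preds {L3,L4}: {L0,L3} ∩ {L0,L1,L4} = {L0}; idom=L0

DF derivation:
  L3←L0: walk · to L0
  L3←L1: walk L1 to L0
  L3←L2: walk L2 to L0
  L5←L3: walk L3 to L0
  L5←L4: walk L4→L1 to L0
  L0: DF=∅
  L1: DF={L3,L5}
  L2: DF={L3}
  L3: DF={L5}
  L4: DF={L5}
  L5: DF=∅

φ for q: defs {L0,L1,L3,L4}
  DF⁺ = {L3,L5}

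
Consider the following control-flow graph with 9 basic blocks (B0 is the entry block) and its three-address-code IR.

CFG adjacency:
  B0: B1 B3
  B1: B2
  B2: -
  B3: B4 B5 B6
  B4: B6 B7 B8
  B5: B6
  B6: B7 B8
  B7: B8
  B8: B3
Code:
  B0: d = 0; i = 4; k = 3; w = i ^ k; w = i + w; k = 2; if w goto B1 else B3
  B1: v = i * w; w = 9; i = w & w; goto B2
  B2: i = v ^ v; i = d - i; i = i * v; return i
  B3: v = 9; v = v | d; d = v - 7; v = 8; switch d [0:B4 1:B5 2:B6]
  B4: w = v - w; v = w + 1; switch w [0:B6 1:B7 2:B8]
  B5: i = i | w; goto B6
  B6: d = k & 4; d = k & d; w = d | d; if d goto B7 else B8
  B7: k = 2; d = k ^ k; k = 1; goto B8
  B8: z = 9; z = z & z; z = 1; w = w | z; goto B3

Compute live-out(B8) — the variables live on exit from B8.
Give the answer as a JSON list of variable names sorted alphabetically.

Per-block:
  B0: {d,i,k,w} / ∅
  B1: {i,v,w} / {i,w}
  B2: {i} / {d,v}
  B3: {d,v} / {d}
  B4: {v,w} / {v,w}
  B5: {i} / {i,w}
  B6: {d,w} / {k}
  B7: {d,k} / ∅
  B8: {w,z} / {w}

Backward fixpoint:
  live B0: ∅→{d,i,k,w}
  live B1: {d,i,w}→{d,v}
  live B2: {d,v}→∅
  live B3: {d,i,k,w}→{d,i,k,v,w}
  live B4: {d,i,k,v,w}→{d,i,k,w}
  live B5: {i,k,w}→{i,k}
  live B6: {i,k}→{d,i,k,w}
  live B7: {i,w}→{d,i,k,w}
  live B8: {d,i,k,w}→{d,i,k,w}

live-out(B8) = ["d", "i", "k", "w"]

Answer: ["d", "i", "k", "w"]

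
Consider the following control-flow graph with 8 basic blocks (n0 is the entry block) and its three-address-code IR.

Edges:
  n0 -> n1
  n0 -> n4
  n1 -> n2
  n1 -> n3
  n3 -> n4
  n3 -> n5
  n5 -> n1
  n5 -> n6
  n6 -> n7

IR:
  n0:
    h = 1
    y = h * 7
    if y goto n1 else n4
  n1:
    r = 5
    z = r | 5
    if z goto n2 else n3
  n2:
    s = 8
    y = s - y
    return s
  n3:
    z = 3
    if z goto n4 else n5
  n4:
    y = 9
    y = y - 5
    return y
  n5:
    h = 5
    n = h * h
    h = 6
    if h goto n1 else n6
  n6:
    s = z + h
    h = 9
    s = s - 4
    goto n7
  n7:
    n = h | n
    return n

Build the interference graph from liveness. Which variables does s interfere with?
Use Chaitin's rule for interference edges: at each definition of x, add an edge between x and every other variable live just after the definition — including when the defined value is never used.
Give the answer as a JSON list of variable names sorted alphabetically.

Answer: ["h", "n", "y"]

Working:
Block summaries:
  n0 def {h,y} use ∅
  n1 def {r,z} use ∅
  n2 def {s,y} use {y}
  n3 def {z} use ∅
  n4 def {y} use ∅
  n5 def {h,n} use ∅
  n6 def {h,s} use {h,z}
  n7 def {n} use {h,n}

Live sets:
  n0 li=∅ lo={y}
  n1 li={y} lo={y}
  n2 li={y} lo=∅
  n3 li={y} lo={y,z}
  n4 li=∅ lo=∅
  n5 li={y,z} lo={h,n,y,z}
  n6 li={h,n,z} lo={h,n}
  n7 li={h,n} lo=∅

Conflict graph:
  h↔{n,s,y,z}
  n↔{h,s,y,z}
  r↔{y}
  s↔{h,n,y}
  y↔{h,n,r,s,z}
  z↔{h,n,y}

N(s) = ["h", "n", "y"]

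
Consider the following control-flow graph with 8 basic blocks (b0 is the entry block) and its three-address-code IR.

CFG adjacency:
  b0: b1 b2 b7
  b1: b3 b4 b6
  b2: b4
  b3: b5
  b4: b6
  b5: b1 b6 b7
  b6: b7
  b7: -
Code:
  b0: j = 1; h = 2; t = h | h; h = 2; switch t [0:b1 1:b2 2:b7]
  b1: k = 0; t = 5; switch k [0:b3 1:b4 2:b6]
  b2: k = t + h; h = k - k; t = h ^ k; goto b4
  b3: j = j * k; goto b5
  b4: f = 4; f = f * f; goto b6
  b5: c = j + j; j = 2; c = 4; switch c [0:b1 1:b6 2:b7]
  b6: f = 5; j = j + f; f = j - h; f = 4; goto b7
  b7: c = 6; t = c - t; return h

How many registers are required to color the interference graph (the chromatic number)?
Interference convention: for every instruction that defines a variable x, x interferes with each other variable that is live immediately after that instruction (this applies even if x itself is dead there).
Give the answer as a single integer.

Answer: 4

Analysis:
def/use:
  b0: {h,j,t} / ∅
  b1: {k,t} / ∅
  b2: {h,k,t} / {h,t}
  b3: {j} / {j,k}
  b4: {f} / ∅
  b5: {c,j} / {j}
  b6: {f,j} / {h,j}
  b7: {c,t} / {h,t}

Backward fixpoint:
  b0 li=∅ lo={h,j,t}
  b1 li={h,j} lo={h,j,k,t}
  b2 li={h,j,t} lo={h,j,t}
  b3 li={h,j,k,t} lo={h,j,t}
  b4 li={h,j,t} lo={h,j,t}
  b5 li={h,j,t} lo={h,j,t}
  b6 li={h,j,t} lo={h,t}
  b7 li={h,t} lo=∅

Interference:
  c↔{h,j,t}
  f↔{h,j,t}
  h↔{c,f,j,k,t}
  j↔{c,f,h,k,t}
  k↔{h,j,t}
  t↔{c,f,h,j,k}

Colouring:
  {c,h,j,t} pairwise interfere (4-clique) ⇒ χ ≥ 4
  4-colouring: r0={h}  r1={j}  r2={t}  r3={c,f,k}
  χ = 4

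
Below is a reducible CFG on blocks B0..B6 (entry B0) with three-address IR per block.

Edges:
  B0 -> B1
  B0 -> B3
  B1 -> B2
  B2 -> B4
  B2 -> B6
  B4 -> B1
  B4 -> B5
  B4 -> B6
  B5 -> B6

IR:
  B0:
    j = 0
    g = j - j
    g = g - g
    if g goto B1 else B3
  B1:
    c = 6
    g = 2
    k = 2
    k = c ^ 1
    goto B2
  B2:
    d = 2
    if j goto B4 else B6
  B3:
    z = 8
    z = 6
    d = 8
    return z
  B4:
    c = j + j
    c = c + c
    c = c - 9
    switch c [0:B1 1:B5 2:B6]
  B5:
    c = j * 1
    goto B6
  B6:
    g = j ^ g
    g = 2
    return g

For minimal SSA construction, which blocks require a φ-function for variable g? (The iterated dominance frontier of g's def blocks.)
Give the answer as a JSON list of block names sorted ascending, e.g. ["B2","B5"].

idom tree: B1←B0 B2←B1 B3←B0 B4←B2 B5←B4 B6←B2
Dom∩ at merges:
  B1: preds {B0,B4}: {B0} ∩ {B0,B1,B2,B4} = {B0}; idom=B0
  B6: preds {B2,B4,B5}: {B0,B1,B2} ∩ {B0,B1,B2,B4} ∩ {B0,B1,B2,B4,B5} = {B0,B1,B2}; idom=B2

DF derivation:
  B1←B0: walk · to B0
  B1←B4: walk B4→B2→B1 to B0
  B6←B2: walk · to B2
  B6←B4: walk B4 to B2
  B6←B5: walk B5→B4 to B2
  B0 → ∅
  B1 → {B1}
  B2 → {B1}
  B3 → ∅
  B4 → {B1,B6}
  B5 → {B6}
  B6 → ∅

φ for g: defs {B0,B1,B6}
  DF⁺ = {B1}

Answer: ["B1"]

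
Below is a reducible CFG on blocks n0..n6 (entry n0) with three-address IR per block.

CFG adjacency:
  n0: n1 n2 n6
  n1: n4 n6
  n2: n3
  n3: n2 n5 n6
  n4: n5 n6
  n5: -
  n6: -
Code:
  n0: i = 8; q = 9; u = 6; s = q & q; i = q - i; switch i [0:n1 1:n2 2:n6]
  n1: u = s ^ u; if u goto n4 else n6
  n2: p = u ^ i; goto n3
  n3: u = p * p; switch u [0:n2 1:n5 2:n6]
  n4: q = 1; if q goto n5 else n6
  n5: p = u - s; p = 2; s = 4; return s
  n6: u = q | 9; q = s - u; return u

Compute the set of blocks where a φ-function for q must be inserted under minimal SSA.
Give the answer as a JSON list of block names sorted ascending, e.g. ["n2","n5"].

Answer: ["n5", "n6"]

Working:
idom tree: n1←n0 n2←n0 n3←n2 n4←n1 n5←n0 n6←n0
Dom at joins:
  n2: preds {n0,n3}: {n0} ∩ {n0,n2,n3} = {n0}; idom=n0
  n5: preds {n3,n4}: {n0,n2,n3} ∩ {n0,n1,n4} = {n0}; idom=n0
  n6: preds {n0,n1,n3,n4}: {n0} ∩ {n0,n1} ∩ {n0,n2,n3} ∩ {n0,n1,n4} = {n0}; idom=n0

DF walk-up:
  join n2 pred n0: · stop@n0
  join n2 pred n3: n3→n2 stop@n0
  join n5 pred n3: n3→n2 stop@n0
  join n5 pred n4: n4→n1 stop@n0
  join n6 pred n0: · stop@n0
  join n6 pred n1: n1 stop@n0
  join n6 pred n3: n3→n2 stop@n0
  join n6 pred n4: n4→n1 stop@n0
  n0: DF=∅
  n1: DF={n5,n6}
  n2: DF={n2,n5,n6}
  n3: DF={n2,n5,n6}
  n4: DF={n5,n6}
  n5: DF=∅
  n6: DF=∅

φ for q: defs {n0,n4,n6}
  DF⁺ = {n5,n6}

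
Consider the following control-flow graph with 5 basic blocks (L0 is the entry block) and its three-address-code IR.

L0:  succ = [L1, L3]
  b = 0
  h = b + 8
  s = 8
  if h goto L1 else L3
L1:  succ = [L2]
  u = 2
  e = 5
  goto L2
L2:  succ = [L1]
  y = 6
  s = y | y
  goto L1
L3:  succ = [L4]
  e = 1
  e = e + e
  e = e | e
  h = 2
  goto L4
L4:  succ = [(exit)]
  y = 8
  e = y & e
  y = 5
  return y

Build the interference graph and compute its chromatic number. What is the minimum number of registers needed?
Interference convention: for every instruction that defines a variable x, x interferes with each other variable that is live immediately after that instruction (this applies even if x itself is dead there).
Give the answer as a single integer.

Answer: 2

Analysis:
Per-block:
  L0: def={b,h,s} ue=∅
  L1: def={e,u} ue=∅
  L2: def={s,y} ue=∅
  L3: def={e,h} ue=∅
  L4: def={e,y} ue={e}

Liveness:
  L0 li=∅ lo=∅
  L1 li=∅ lo=∅
  L2 li=∅ lo=∅
  L3 li=∅ lo={e}
  L4 li={e} lo=∅

Interference:
  b↔∅
  e↔{h,y}
  h↔{e,s}
  s↔{h}
  u↔∅
  y↔{e}

Colouring:
  lower bound: {e,h} mutually conflict ⇒ χ ≥ 2
  2-colouring: R0={b,e,s,u}  R1={h,y}
  χ = 2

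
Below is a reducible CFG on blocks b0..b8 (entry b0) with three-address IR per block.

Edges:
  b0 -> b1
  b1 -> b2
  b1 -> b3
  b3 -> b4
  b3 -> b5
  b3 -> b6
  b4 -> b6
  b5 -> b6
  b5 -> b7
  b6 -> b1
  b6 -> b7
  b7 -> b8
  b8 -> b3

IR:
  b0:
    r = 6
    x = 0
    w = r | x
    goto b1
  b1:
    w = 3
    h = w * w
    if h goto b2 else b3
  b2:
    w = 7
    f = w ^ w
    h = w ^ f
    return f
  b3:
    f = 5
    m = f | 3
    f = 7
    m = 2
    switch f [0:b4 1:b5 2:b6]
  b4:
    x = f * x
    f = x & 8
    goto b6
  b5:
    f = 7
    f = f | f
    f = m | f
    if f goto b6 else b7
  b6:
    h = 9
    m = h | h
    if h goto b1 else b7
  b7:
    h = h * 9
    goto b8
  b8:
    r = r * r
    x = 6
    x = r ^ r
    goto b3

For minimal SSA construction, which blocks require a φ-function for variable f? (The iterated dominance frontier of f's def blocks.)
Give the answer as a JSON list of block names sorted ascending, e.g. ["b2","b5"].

Answer: ["b1", "b3", "b6", "b7"]

Working:
idom tree: b1←b0 b2←b1 b3←b1 b4←b3 b5←b3 b6←b3 b7←b3 b8←b7
Dom∩ at merges:
  b1: preds {b0,b6}: {b0} ∩ {b0,b1,b3,b6} = {b0}; idom=b0
  b3: preds {b1,b8}: {b0,b1} ∩ {b0,b1,b3,b7,b8} = {b0,b1}; idom=b1
  b6: preds {b3,b4,b5}: {b0,b1,b3} ∩ {b0,b1,b3,b4} ∩ {b0,b1,b3,b5} = {b0,b1,b3}; idom=b3
  b7: preds {b5,b6}: {b0,b1,b3,b5} ∩ {b0,b1,b3,b6} = {b0,b1,b3}; idom=b3

DF walk-up:
  join b1 pred b0: · stop@b0
  join b1 pred b6: b6→b3→b1 stop@b0
  join b3 pred b1: · stop@b1
  join b3 pred b8: b8→b7→b3 stop@b1
  join b6 pred b3: · stop@b3
  join b6 pred b4: b4 stop@b3
  join b6 pred b5: b5 stop@b3
  join b7 pred b5: b5 stop@b3
  join b7 pred b6: b6 stop@b3
  DF(b0)=∅
  DF(b1)={b1}
  DF(b2)=∅
  DF(b3)={b1,b3}
  DF(b4)={b6}
  DF(b5)={b6,b7}
  DF(b6)={b1,b7}
  DF(b7)={b3}
  DF(b8)={b3}

φ for f: defs {b2,b3,b4,b5}
  DF⁺ = {b1,b3,b6,b7}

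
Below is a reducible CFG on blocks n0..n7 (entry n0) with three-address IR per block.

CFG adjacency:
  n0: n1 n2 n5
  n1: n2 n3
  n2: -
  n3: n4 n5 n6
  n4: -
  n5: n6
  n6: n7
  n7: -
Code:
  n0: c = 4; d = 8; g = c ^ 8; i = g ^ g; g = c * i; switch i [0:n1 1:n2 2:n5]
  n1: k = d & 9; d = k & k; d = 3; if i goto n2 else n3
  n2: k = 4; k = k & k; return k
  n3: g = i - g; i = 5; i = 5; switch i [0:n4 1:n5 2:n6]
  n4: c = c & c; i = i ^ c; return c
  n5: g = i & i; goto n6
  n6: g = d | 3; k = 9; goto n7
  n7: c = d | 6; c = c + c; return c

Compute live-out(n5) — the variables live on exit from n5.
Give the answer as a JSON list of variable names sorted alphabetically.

Block summaries:
  n0: def={c,d,g,i} ue=∅
  n1: def={d,k} ue={d,i}
  n2: def={k} ue=∅
  n3: def={g,i} ue={g,i}
  n4: def={c,i} ue={c,i}
  n5: def={g} ue={i}
  n6: def={g,k} ue={d}
  n7: def={c} ue={d}

Backward fixpoint:
  n0: in=∅ out={c,d,g,i}
  n1: in={c,d,g,i} out={c,d,g,i}
  n2: in=∅ out=∅
  n3: in={c,d,g,i} out={c,d,i}
  n4: in={c,i} out=∅
  n5: in={d,i} out={d}
  n6: in={d} out={d}
  n7: in={d} out=∅

live-out(n5) = ["d"]

Answer: ["d"]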